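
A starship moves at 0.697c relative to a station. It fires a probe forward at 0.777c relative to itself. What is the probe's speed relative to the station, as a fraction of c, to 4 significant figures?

Relativistic velocity addition: u = (u' + v)/(1 + u'v/c²)
= (0.777 + 0.697)/(1 + 0.777×0.697) = 1.474/1.54157 = 0.9562

u ≈ 0.9562c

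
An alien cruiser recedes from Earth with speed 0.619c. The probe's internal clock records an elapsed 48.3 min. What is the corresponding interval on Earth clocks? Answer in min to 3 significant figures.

Δt ≈ 61.5 min

γ = 1/√(1 − 0.619²) = 1.2733
Time dilation: Δt = γτ₀ = 1.2733 × 48.3 min = 61.5 min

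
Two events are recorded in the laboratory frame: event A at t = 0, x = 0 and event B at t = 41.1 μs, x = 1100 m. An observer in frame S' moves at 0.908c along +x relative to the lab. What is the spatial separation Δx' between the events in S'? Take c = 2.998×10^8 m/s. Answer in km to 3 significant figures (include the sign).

Δx' ≈ -24.1 km

γ = 1/√(1 − 0.908²) = 2.3868
Δx' = γ(Δx − vΔt) = 2.3868 × (1100 m − 0.908×(2.998×10^8 m/s)×41.1×10^-6 s)
= 2.3868 × (-10088 m) = -24.1 km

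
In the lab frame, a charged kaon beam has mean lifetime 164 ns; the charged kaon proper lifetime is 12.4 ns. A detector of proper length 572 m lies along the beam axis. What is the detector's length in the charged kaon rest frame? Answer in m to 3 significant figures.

Time dilation ⇒ γ = Δt/τ₀ = 164/12.4 = 13.226
Length contraction: L = L₀/γ = 572/13.226 = 43.2 m

L ≈ 43.2 m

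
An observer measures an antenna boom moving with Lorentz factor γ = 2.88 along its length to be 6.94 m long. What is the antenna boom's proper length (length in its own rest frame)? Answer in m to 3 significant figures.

γ = 2.88 (given)
L₀ = γL = 2.88 × 6.94 = 20.0 m

L₀ ≈ 20.0 m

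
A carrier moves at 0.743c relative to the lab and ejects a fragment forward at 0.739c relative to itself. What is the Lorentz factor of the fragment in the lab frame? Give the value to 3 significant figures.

u_lab = (0.739 + 0.743)/(1 + 0.739×0.743) = 1.482/1.54908 = 0.956699
γ = 1/√(1 − 0.956699²) = 3.44

γ ≈ 3.44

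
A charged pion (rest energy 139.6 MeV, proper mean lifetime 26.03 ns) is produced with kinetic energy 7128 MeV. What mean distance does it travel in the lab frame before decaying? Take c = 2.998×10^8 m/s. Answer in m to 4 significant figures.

d ≈ 406.2 m

γ = 1 + K/(m₀c²) = 1 + 7128/139.6 = 52.0602
β = √(1 − 1/γ²) = 0.999815
Dilated lifetime: γτ₀ = 52.0602 × 26.03 ns = 1355.13 ns
d = βc·γτ₀ = 0.999815 × (2.998×10^8 m/s) × 1.35513×10^-6 s = 406.2 m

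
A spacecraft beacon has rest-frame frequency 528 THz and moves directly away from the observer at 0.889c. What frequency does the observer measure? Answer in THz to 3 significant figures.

f_obs ≈ 128 THz

Relativistic Doppler: f_obs = f_src √((1−β)/(1+β))
= 528 × √(0.11100/1.8890) = 528 × 0.24241 = 128 THz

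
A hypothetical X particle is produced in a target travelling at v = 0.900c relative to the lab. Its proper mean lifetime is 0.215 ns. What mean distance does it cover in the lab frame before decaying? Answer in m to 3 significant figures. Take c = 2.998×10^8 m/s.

d ≈ 0.133 m

γ = 1/√(1 − 0.900²) = 2.2942
Dilated lifetime: Δt = γτ₀ = 2.2942 × 0.215 ns = 0.49324 ns
d = vΔt = 0.900c × 0.49324 ns = 2.6982×10^8 m/s × 4.9324×10^-10 s = 0.133 m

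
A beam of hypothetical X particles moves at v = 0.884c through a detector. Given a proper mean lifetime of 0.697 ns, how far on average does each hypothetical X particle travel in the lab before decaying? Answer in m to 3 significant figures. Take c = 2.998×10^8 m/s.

γ = 1/√(1 − 0.884²) = 2.1391
Dilated lifetime: Δt = γτ₀ = 2.1391 × 0.697 ns = 1.4910 ns
d = vΔt = 0.884c × 1.4910 ns = 2.6502×10^8 m/s × 1.4910×10^-9 s = 0.395 m

d ≈ 0.395 m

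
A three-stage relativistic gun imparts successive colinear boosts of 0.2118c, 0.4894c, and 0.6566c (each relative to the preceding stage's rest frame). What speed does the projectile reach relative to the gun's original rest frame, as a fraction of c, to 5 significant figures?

Compose boost 2: (0.4894 + 0.2118)/(1 + 0.4894×0.2118) = 0.70120/1.103655 = 0.6353435
Compose boost 3: (0.6566 + 0.6353435)/(1 + 0.6566×0.6353435) = 1.291944/1.417167 = 0.91164

u ≈ 0.91164c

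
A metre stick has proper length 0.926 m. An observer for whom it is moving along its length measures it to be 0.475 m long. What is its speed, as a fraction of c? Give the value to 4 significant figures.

β ≈ 0.8584

γ = L₀/L = 0.926/0.475 = 1.94947
β = √(1 − 1/γ²) = 0.8584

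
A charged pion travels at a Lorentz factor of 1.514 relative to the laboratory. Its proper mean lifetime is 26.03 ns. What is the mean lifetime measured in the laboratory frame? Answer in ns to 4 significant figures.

γ = 1.514 (given)
Time dilation: Δt = γτ₀ = 1.514 × 26.03 ns = 39.41 ns

Δt ≈ 39.41 ns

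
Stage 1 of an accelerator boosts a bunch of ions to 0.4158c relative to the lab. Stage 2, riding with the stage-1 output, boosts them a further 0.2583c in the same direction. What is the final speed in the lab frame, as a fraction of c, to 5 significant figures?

u ≈ 0.60872c

Compose boost 2: (0.2583 + 0.4158)/(1 + 0.2583×0.4158) = 0.67410/1.107401 = 0.60872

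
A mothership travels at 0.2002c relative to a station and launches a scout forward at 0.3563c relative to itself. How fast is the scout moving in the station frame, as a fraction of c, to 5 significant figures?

Compose boost 2: (0.3563 + 0.2002)/(1 + 0.3563×0.2002) = 0.55650/1.071331 = 0.51945

u ≈ 0.51945c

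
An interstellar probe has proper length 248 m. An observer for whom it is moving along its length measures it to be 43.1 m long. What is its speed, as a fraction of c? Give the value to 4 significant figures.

β ≈ 0.9848

γ = L₀/L = 248/43.1 = 5.75406
β = √(1 − 1/γ²) = 0.9848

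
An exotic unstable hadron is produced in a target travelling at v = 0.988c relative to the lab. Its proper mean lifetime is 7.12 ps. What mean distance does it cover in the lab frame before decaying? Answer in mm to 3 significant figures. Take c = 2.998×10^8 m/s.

γ = 1/√(1 − 0.988²) = 6.4744
Dilated lifetime: Δt = γτ₀ = 6.4744 × 7.12 ps = 46.098 ps
d = vΔt = 0.988c × 46.098 ps = 2.9620×10^8 m/s × 4.6098×10^-11 s = 13.7 mm

d ≈ 13.7 mm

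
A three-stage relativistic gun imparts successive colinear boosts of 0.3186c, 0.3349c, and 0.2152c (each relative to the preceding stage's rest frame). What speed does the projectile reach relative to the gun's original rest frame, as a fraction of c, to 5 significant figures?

u ≈ 0.71485c

Compose boost 2: (0.3349 + 0.3186)/(1 + 0.3349×0.3186) = 0.65350/1.106699 = 0.5904947
Compose boost 3: (0.2152 + 0.5904947)/(1 + 0.2152×0.5904947) = 0.8056947/1.127074 = 0.71485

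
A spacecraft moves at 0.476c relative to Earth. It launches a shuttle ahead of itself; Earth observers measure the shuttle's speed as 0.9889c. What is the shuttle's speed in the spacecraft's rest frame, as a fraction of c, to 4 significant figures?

u' ≈ 0.9690c

Inverse velocity addition: u' = (u − v)/(1 − uv/c²)
= (0.9889 − 0.476)/(1 − 0.9889×0.476) = 0.5129/0.529284 = 0.9690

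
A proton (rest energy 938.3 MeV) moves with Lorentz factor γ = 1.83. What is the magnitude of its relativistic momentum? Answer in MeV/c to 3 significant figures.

p ≈ 1440 MeV/c

β = √(1 − 1/γ²) = √(1 − 1/1.83²) = 0.83749
p = γβm₀c = 1.83 × 0.83749 × 938.3 MeV/c = 1440 MeV/c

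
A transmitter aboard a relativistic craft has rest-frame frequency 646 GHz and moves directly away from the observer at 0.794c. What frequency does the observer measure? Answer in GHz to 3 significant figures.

f_obs ≈ 219 GHz

Relativistic Doppler: f_obs = f_src √((1−β)/(1+β))
= 646 × √(0.20600/1.7940) = 646 × 0.33886 = 219 GHz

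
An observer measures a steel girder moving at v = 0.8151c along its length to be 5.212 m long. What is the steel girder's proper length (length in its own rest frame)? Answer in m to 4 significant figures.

L₀ ≈ 8.997 m

γ = 1/√(1 − 0.8151²) = 1.72616
L₀ = γL = 1.72616 × 5.212 = 8.997 m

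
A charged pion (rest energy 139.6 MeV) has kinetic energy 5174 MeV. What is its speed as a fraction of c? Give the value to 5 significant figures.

γ = 1 + K/(m₀c²) = 1 + 5174/139.6 = 38.06304
β = √(1 − 1/γ²) = 0.99965

β ≈ 0.99965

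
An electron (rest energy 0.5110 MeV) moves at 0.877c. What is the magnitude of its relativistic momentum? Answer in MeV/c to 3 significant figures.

γ = 1/√(1 − 0.877²) = 2.0812
p = γβm₀c = 2.0812 × 0.877 × 0.5110 MeV/c = 0.933 MeV/c

p ≈ 0.933 MeV/c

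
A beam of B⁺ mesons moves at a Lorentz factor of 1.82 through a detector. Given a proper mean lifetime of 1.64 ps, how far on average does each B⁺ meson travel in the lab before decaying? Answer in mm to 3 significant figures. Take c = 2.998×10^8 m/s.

β = √(1 − 1/γ²) = √(1 − 1/1.82²) = 0.83553
Dilated lifetime: Δt = γτ₀ = 1.82 × 1.64 ps = 2.9848 ps
d = vΔt = 0.83553c × 2.9848 ps = 2.5049×10^8 m/s × 2.9848×10^-12 s = 0.748 mm

d ≈ 0.748 mm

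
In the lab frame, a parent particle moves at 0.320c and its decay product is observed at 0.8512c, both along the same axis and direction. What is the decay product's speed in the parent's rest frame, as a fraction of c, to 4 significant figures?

u' ≈ 0.7301c

Inverse velocity addition: u' = (u − v)/(1 − uv/c²)
= (0.8512 − 0.320)/(1 − 0.8512×0.320) = 0.5312/0.727616 = 0.7301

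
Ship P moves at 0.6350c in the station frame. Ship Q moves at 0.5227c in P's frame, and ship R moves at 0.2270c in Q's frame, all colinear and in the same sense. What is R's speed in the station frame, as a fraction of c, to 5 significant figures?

u ≈ 0.91555c

Compose boost 2: (0.5227 + 0.6350)/(1 + 0.5227×0.6350) = 1.1577/1.331915 = 0.8691999
Compose boost 3: (0.2270 + 0.8691999)/(1 + 0.2270×0.8691999) = 1.096200/1.197308 = 0.91555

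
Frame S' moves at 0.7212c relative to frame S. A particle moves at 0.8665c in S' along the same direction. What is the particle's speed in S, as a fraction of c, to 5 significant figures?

u ≈ 0.97709c

Relativistic velocity addition: u = (u' + v)/(1 + u'v/c²)
= (0.8665 + 0.7212)/(1 + 0.8665×0.7212) = 1.5877/1.624920 = 0.97709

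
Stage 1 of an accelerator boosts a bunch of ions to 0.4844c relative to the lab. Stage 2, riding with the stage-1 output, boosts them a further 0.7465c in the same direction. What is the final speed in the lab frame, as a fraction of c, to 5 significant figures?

Compose boost 2: (0.7465 + 0.4844)/(1 + 0.7465×0.4844) = 1.2309/1.361605 = 0.90401

u ≈ 0.90401c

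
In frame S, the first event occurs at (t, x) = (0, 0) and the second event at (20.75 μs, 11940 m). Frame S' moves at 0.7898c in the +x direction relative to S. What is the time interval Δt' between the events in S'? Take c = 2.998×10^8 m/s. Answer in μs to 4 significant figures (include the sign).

γ = 1/√(1 − 0.7898²) = 1.63035
Δt' = γ(Δt − vΔx/c²) = 1.63035 × (20.75 μs − 0.7898×11940 m / (2.998×10^8 m/s))
= 1.63035 × (-10.7050 μs) = -17.45 μs

Δt' ≈ -17.45 μs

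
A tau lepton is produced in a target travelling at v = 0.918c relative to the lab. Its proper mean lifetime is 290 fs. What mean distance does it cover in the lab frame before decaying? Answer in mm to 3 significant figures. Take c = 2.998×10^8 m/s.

γ = 1/√(1 − 0.918²) = 2.5216
Dilated lifetime: Δt = γτ₀ = 2.5216 × 290 fs = 731.25 fs
d = vΔt = 0.918c × 731.25 fs = 2.7522×10^8 m/s × 7.3125×10^-13 s = 0.201 mm

d ≈ 0.201 mm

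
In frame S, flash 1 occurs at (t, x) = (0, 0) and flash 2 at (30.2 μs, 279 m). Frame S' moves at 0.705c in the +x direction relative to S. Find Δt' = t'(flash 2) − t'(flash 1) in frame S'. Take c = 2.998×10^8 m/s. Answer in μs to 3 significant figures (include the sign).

γ = 1/√(1 − 0.705²) = 1.4100
Δt' = γ(Δt − vΔx/c²) = 1.4100 × (30.2 μs − 0.705×279 m / (2.998×10^8 m/s))
= 1.4100 × (29.544 μs) = 41.7 μs

Δt' ≈ 41.7 μs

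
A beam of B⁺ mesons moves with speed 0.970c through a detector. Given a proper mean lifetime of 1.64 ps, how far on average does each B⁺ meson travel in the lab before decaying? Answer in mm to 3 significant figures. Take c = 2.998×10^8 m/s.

γ = 1/√(1 − 0.970²) = 4.1135
Dilated lifetime: Δt = γτ₀ = 4.1135 × 1.64 ps = 6.7461 ps
d = vΔt = 0.970c × 6.7461 ps = 2.9081×10^8 m/s × 6.7461×10^-12 s = 1.96 mm

d ≈ 1.96 mm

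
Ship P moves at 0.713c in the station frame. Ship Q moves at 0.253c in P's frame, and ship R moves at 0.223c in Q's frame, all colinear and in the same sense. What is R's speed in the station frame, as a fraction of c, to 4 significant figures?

Compose boost 2: (0.253 + 0.713)/(1 + 0.253×0.713) = 0.9660/1.18039 = 0.818374
Compose boost 3: (0.223 + 0.818374)/(1 + 0.223×0.818374) = 1.04137/1.18250 = 0.8807

u ≈ 0.8807c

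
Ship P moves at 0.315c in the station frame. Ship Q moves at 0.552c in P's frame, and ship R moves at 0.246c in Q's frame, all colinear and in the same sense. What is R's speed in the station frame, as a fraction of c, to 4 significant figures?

u ≈ 0.8332c

Compose boost 2: (0.552 + 0.315)/(1 + 0.552×0.315) = 0.8670/1.17388 = 0.738576
Compose boost 3: (0.246 + 0.738576)/(1 + 0.246×0.738576) = 0.984576/1.18169 = 0.8332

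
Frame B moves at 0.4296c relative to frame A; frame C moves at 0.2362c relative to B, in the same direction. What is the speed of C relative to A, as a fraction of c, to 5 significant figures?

Compose boost 2: (0.2362 + 0.4296)/(1 + 0.2362×0.4296) = 0.66580/1.101472 = 0.60446

u ≈ 0.60446c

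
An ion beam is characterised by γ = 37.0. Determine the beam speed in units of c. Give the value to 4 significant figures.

β ≈ 0.9996

β = √(1 − 1/γ²) = √(1 − 1/37.0²) = √(0.999270) = 0.9996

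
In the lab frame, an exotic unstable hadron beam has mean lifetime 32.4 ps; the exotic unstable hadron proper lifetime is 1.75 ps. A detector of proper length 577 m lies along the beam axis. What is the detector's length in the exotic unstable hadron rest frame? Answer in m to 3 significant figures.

L ≈ 31.2 m

Time dilation ⇒ γ = Δt/τ₀ = 32.4/1.75 = 18.514
Length contraction: L = L₀/γ = 577/18.514 = 31.2 m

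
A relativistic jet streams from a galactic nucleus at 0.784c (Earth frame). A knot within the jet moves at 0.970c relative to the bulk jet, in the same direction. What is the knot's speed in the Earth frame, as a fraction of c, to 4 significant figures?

u ≈ 0.9963c

Relativistic velocity addition: u = (u' + v)/(1 + u'v/c²)
= (0.970 + 0.784)/(1 + 0.970×0.784) = 1.754/1.76048 = 0.9963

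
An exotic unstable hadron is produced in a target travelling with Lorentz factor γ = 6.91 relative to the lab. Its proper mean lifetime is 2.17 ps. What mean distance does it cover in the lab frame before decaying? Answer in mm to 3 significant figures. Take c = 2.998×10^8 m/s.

β = √(1 − 1/γ²) = √(1 − 1/6.91²) = 0.98947
Dilated lifetime: Δt = γτ₀ = 6.91 × 2.17 ps = 14.995 ps
d = vΔt = 0.98947c × 14.995 ps = 2.9664×10^8 m/s × 1.4995×10^-11 s = 4.45 mm

d ≈ 4.45 mm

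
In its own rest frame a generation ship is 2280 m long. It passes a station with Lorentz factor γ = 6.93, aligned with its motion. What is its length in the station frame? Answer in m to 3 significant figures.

γ = 6.93 (given)
Length contraction: L = L₀/γ = 2280/6.93 = 329 m

L ≈ 329 m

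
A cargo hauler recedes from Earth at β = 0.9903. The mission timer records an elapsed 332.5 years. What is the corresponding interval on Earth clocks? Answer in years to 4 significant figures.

Δt ≈ 2393 years

γ = 1/√(1 − 0.9903²) = 7.19706
Time dilation: Δt = γτ₀ = 7.19706 × 332.5 years = 2393 years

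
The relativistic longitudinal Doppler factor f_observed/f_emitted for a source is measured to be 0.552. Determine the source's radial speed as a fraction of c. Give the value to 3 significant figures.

f_obs/f_src = √((1−β)/(1+β)) = 0.552  ⇒  (1−β)/(1+β) = 0.30470
β = |1 − D²|/(1 + D²) = |1 − 0.30470|/(1 + 0.30470) = 0.533

β ≈ 0.533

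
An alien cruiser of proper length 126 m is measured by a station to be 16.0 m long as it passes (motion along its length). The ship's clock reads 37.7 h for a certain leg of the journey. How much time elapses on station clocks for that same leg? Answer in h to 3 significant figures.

Length contraction ⇒ γ = L₀/L = 126/16.0 = 7.8750
Time dilation: Δt = γτ₀ = 7.8750 × 37.7 h = 297 h

Δt ≈ 297 h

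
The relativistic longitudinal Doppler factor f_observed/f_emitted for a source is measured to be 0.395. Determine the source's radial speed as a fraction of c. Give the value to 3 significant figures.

β ≈ 0.730

f_obs/f_src = √((1−β)/(1+β)) = 0.395  ⇒  (1−β)/(1+β) = 0.15603
β = |1 − D²|/(1 + D²) = |1 − 0.15603|/(1 + 0.15603) = 0.730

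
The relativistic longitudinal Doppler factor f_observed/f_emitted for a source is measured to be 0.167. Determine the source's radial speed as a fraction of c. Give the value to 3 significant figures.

β ≈ 0.946

f_obs/f_src = √((1−β)/(1+β)) = 0.167  ⇒  (1−β)/(1+β) = 0.027889
β = |1 − D²|/(1 + D²) = |1 − 0.027889|/(1 + 0.027889) = 0.946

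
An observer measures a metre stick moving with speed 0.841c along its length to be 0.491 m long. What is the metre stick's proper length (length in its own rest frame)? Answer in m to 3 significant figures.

γ = 1/√(1 − 0.841²) = 1.8483
L₀ = γL = 1.8483 × 0.491 = 0.908 m

L₀ ≈ 0.908 m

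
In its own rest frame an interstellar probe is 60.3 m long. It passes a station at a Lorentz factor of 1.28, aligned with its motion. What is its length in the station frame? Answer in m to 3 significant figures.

L ≈ 47.1 m

γ = 1.28 (given)
Length contraction: L = L₀/γ = 60.3/1.28 = 47.1 m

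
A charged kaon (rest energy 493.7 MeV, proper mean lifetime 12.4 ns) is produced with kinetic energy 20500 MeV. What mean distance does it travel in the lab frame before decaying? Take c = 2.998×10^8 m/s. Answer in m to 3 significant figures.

γ = 1 + K/(m₀c²) = 1 + 20500/493.7 = 42.523
β = √(1 − 1/γ²) = 0.99972
Dilated lifetime: γτ₀ = 42.523 × 12.4 ns = 527.29 ns
d = βc·γτ₀ = 0.99972 × (2.998×10^8 m/s) × 5.2729×10^-7 s = 158 m

d ≈ 158 m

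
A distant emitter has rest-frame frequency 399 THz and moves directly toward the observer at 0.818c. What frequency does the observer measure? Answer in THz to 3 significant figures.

Relativistic Doppler: f_obs = f_src √((1+β)/(1−β))
= 399 × √(1.8180/0.18200) = 399 × 3.1605 = 1260 THz

f_obs ≈ 1260 THz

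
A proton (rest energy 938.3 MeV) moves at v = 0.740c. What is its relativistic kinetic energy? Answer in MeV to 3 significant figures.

K ≈ 457 MeV

γ = 1/√(1 − 0.740²) = 1.4868
K = (γ − 1)m₀c² = (1.4868 − 1) × 938.3 MeV = 0.48675 × 938.3 MeV = 457 MeV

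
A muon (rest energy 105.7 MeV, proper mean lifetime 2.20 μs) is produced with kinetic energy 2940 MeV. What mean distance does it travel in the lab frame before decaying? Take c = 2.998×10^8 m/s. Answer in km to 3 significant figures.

γ = 1 + K/(m₀c²) = 1 + 2940/105.7 = 28.815
β = √(1 − 1/γ²) = 0.99940
Dilated lifetime: γτ₀ = 28.815 × 2.20 μs = 63.392 μs
d = βc·γτ₀ = 0.99940 × (2.998×10^8 m/s) × 6.3392×10^-5 s = 19.0 km

d ≈ 19.0 km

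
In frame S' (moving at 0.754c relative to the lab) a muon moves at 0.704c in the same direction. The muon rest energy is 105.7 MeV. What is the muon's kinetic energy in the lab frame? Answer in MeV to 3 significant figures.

K ≈ 241 MeV

u_lab = (0.704 + 0.754)/(1 + 0.704×0.754) = 0.952433
γ = 1/√(1 − 0.952433²) = 3.2814
K = (γ − 1)m₀c² = (3.2814 − 1) × 105.7 = 2.2814 × 105.7 = 241 MeV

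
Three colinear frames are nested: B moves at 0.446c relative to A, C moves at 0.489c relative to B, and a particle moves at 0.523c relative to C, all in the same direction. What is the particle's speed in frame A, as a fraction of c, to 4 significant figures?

Compose boost 2: (0.489 + 0.446)/(1 + 0.489×0.446) = 0.9350/1.21809 = 0.767593
Compose boost 3: (0.523 + 0.767593)/(1 + 0.523×0.767593) = 1.29059/1.40145 = 0.9209

u ≈ 0.9209c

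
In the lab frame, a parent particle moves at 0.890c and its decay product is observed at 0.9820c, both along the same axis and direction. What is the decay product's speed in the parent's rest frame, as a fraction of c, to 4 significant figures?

Inverse velocity addition: u' = (u − v)/(1 − uv/c²)
= (0.9820 − 0.890)/(1 − 0.9820×0.890) = 0.09200/0.126020 = 0.7300

u' ≈ 0.7300c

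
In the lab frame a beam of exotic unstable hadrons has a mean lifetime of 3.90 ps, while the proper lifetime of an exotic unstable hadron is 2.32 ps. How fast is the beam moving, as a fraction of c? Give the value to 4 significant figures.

β ≈ 0.8038

γ = Δt/τ₀ = 3.90/2.32 = 1.68103
β = √(1 − 1/γ²) = √(1 − 1/1.68103²) = 0.8038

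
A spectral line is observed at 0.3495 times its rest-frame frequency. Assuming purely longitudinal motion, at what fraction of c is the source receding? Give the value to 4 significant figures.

f_obs/f_src = √((1−β)/(1+β)) = 0.3495  ⇒  (1−β)/(1+β) = 0.122150
β = |1 − D²|/(1 + D²) = |1 − 0.122150|/(1 + 0.122150) = 0.7823

β ≈ 0.7823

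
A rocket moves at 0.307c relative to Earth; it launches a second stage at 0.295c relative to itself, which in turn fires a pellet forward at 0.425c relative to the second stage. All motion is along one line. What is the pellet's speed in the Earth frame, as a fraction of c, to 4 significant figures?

u ≈ 0.7914c

Compose boost 2: (0.295 + 0.307)/(1 + 0.295×0.307) = 0.6020/1.09057 = 0.552007
Compose boost 3: (0.425 + 0.552007)/(1 + 0.425×0.552007) = 0.977007/1.23460 = 0.7914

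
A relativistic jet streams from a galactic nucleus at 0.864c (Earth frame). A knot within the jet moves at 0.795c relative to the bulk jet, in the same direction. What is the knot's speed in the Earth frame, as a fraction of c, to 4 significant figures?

Relativistic velocity addition: u = (u' + v)/(1 + u'v/c²)
= (0.795 + 0.864)/(1 + 0.795×0.864) = 1.659/1.68688 = 0.9835

u ≈ 0.9835c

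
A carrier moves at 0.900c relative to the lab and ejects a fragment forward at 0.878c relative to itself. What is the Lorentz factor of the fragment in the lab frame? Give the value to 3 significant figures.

γ ≈ 8.58

u_lab = (0.878 + 0.900)/(1 + 0.878×0.900) = 1.778/1.79020 = 0.993185
γ = 1/√(1 − 0.993185²) = 8.58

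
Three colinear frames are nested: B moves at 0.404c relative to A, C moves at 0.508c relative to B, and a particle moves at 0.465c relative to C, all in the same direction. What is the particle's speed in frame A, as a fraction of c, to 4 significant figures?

Compose boost 2: (0.508 + 0.404)/(1 + 0.508×0.404) = 0.9120/1.20523 = 0.756701
Compose boost 3: (0.465 + 0.756701)/(1 + 0.465×0.756701) = 1.22170/1.35187 = 0.9037

u ≈ 0.9037c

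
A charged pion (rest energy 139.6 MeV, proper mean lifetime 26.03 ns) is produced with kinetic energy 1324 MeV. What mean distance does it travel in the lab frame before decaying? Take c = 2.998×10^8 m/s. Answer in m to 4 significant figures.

d ≈ 81.44 m

γ = 1 + K/(m₀c²) = 1 + 1324/139.6 = 10.4842
β = √(1 − 1/γ²) = 0.995441
Dilated lifetime: γτ₀ = 10.4842 × 26.03 ns = 272.905 ns
d = βc·γτ₀ = 0.995441 × (2.998×10^8 m/s) × 2.72905×10^-7 s = 81.44 m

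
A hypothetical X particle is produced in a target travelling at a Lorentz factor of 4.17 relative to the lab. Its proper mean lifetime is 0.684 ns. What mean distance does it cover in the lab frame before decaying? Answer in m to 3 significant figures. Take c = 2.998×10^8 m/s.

d ≈ 0.830 m

β = √(1 − 1/γ²) = √(1 − 1/4.17²) = 0.97082
Dilated lifetime: Δt = γτ₀ = 4.17 × 0.684 ns = 2.8523 ns
d = vΔt = 0.97082c × 2.8523 ns = 2.9105×10^8 m/s × 2.8523×10^-9 s = 0.830 m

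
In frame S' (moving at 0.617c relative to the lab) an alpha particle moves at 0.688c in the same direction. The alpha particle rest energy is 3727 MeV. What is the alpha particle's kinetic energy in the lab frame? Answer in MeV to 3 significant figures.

K ≈ 5570 MeV

u_lab = (0.688 + 0.617)/(1 + 0.688×0.617) = 0.916113
γ = 1/√(1 − 0.916113²) = 2.4943
K = (γ − 1)m₀c² = (2.4943 − 1) × 3727 = 1.4943 × 3727 = 5570 MeV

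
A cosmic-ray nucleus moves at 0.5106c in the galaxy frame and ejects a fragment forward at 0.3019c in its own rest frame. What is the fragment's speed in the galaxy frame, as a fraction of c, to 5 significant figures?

u ≈ 0.70398c

Compose boost 2: (0.3019 + 0.5106)/(1 + 0.3019×0.5106) = 0.81250/1.154150 = 0.70398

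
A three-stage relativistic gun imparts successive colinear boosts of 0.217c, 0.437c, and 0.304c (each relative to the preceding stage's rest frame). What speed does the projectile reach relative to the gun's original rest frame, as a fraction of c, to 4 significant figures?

u ≈ 0.7628c

Compose boost 2: (0.437 + 0.217)/(1 + 0.437×0.217) = 0.6540/1.09483 = 0.597354
Compose boost 3: (0.304 + 0.597354)/(1 + 0.304×0.597354) = 0.901354/1.18160 = 0.7628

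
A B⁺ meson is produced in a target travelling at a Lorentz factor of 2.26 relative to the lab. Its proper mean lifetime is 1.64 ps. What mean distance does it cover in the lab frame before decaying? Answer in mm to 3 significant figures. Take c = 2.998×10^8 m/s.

β = √(1 − 1/γ²) = √(1 − 1/2.26²) = 0.89678
Dilated lifetime: Δt = γτ₀ = 2.26 × 1.64 ps = 3.7064 ps
d = vΔt = 0.89678c × 3.7064 ps = 2.6885×10^8 m/s × 3.7064×10^-12 s = 0.996 mm

d ≈ 0.996 mm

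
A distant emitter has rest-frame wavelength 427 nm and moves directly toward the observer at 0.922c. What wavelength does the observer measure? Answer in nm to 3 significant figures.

Relativistic Doppler: λ_obs = λ_src √((1−β)/(1+β))
= 427 × √(0.078000/1.9220) = 427 × 0.20145 = 86.0 nm

λ_obs ≈ 86.0 nm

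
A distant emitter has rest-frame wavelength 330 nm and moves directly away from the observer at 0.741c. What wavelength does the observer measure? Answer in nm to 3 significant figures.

Relativistic Doppler: λ_obs = λ_src √((1+β)/(1−β))
= 330 × √(1.7410/0.25900) = 330 × 2.5927 = 856 nm

λ_obs ≈ 856 nm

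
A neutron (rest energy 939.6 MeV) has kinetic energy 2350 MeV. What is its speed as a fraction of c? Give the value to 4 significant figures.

γ = 1 + K/(m₀c²) = 1 + 2350/939.6 = 3.50106
β = √(1 − 1/γ²) = 0.9583

β ≈ 0.9583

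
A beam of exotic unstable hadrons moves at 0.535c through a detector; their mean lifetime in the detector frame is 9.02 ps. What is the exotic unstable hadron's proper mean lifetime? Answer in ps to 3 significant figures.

τ₀ ≈ 7.62 ps

γ = 1/√(1 − 0.535²) = 1.1836
Proper time: τ₀ = Δt/γ = 9.02/1.1836 = 7.62 ps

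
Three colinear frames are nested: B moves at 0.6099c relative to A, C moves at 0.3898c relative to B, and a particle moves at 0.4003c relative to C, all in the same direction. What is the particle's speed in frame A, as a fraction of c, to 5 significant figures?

u ≈ 0.91285c

Compose boost 2: (0.3898 + 0.6099)/(1 + 0.3898×0.6099) = 0.99970/1.237739 = 0.8076824
Compose boost 3: (0.4003 + 0.8076824)/(1 + 0.4003×0.8076824) = 1.207982/1.323315 = 0.91285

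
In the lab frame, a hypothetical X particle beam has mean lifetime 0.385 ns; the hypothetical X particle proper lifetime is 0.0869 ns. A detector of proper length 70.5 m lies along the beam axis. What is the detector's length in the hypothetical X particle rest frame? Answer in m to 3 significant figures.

L ≈ 15.9 m

Time dilation ⇒ γ = Δt/τ₀ = 0.385/0.0869 = 4.4304
Length contraction: L = L₀/γ = 70.5/4.4304 = 15.9 m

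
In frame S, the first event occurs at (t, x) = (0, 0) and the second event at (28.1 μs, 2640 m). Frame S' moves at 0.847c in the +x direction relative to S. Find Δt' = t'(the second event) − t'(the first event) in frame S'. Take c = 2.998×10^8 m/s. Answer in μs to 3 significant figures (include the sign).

γ = 1/√(1 − 0.847²) = 1.8811
Δt' = γ(Δt − vΔx/c²) = 1.8811 × (28.1 μs − 0.847×2640 m / (2.998×10^8 m/s))
= 1.8811 × (20.641 μs) = 38.8 μs

Δt' ≈ 38.8 μs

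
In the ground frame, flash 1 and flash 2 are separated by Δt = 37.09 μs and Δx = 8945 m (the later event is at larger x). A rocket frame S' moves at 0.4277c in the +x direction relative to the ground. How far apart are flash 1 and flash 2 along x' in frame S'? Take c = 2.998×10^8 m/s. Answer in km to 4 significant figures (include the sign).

γ = 1/√(1 − 0.4277²) = 1.10629
Δx' = γ(Δx − vΔt) = 1.10629 × (8945 m − 0.4277×(2.998×10^8 m/s)×37.09×10^-6 s)
= 1.10629 × (4189.15 m) = 4.634 km

Δx' ≈ 4.634 km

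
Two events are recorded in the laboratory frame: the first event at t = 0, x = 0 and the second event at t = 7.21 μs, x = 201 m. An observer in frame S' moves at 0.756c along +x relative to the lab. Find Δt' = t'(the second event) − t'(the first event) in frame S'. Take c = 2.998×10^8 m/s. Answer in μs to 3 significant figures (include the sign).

γ = 1/√(1 − 0.756²) = 1.5277
Δt' = γ(Δt − vΔx/c²) = 1.5277 × (7.21 μs − 0.756×201 m / (2.998×10^8 m/s))
= 1.5277 × (6.7031 μs) = 10.2 μs

Δt' ≈ 10.2 μs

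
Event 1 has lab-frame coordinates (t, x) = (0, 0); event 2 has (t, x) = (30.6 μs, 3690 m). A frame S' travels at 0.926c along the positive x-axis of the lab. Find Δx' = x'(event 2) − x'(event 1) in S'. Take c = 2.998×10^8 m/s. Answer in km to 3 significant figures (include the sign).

Δx' ≈ -12.7 km

γ = 1/√(1 − 0.926²) = 2.6488
Δx' = γ(Δx − vΔt) = 2.6488 × (3690 m − 0.926×(2.998×10^8 m/s)×30.6×10^-6 s)
= 2.6488 × (-4805.0 m) = -12.7 km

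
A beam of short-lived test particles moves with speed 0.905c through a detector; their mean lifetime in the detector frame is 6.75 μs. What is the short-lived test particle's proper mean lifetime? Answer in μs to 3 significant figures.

γ = 1/√(1 − 0.905²) = 2.3507
Proper time: τ₀ = Δt/γ = 6.75/2.3507 = 2.87 μs

τ₀ ≈ 2.87 μs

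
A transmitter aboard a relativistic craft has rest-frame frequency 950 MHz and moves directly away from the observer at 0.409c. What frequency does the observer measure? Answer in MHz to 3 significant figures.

f_obs ≈ 615 MHz

Relativistic Doppler: f_obs = f_src √((1−β)/(1+β))
= 950 × √(0.59100/1.4090) = 950 × 0.64765 = 615 MHz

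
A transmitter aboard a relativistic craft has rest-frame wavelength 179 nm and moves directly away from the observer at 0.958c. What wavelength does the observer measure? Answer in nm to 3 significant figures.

λ_obs ≈ 1220 nm

Relativistic Doppler: λ_obs = λ_src √((1+β)/(1−β))
= 179 × √(1.9580/0.042000) = 179 × 6.8278 = 1220 nm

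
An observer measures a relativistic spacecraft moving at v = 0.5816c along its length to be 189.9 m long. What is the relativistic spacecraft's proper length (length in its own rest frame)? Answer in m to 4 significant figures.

L₀ ≈ 233.4 m

γ = 1/√(1 − 0.5816²) = 1.22929
L₀ = γL = 1.22929 × 189.9 = 233.4 m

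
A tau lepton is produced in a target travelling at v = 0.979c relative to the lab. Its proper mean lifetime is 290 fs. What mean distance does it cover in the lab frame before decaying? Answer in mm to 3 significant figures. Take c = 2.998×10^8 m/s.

γ = 1/√(1 − 0.979²) = 4.9053
Dilated lifetime: Δt = γτ₀ = 4.9053 × 290 fs = 1422.5 fs
d = vΔt = 0.979c × 1422.5 fs = 2.9350×10^8 m/s × 1.4225×10^-12 s = 0.418 mm

d ≈ 0.418 mm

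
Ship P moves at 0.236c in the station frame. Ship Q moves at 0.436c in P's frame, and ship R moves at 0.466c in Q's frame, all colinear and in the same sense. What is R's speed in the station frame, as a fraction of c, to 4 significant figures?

Compose boost 2: (0.436 + 0.236)/(1 + 0.436×0.236) = 0.6720/1.10290 = 0.609305
Compose boost 3: (0.466 + 0.609305)/(1 + 0.466×0.609305) = 1.07530/1.28394 = 0.8375

u ≈ 0.8375c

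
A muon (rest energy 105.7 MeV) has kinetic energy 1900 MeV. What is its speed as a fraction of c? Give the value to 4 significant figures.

γ = 1 + K/(m₀c²) = 1 + 1900/105.7 = 18.9754
β = √(1 − 1/γ²) = 0.9986

β ≈ 0.9986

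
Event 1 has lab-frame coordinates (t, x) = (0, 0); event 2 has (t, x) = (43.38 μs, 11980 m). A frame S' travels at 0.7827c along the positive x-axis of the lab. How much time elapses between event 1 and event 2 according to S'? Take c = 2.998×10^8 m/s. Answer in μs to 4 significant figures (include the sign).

Δt' ≈ 19.45 μs

γ = 1/√(1 − 0.7827²) = 1.60669
Δt' = γ(Δt − vΔx/c²) = 1.60669 × (43.38 μs − 0.7827×11980 m / (2.998×10^8 m/s))
= 1.60669 × (12.1033 μs) = 19.45 μs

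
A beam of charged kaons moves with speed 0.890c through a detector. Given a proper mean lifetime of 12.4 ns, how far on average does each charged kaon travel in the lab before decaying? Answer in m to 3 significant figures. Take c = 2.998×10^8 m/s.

γ = 1/√(1 − 0.890²) = 2.1932
Dilated lifetime: Δt = γτ₀ = 2.1932 × 12.4 ns = 27.195 ns
d = vΔt = 0.890c × 27.195 ns = 2.6682×10^8 m/s × 2.7195×10^-8 s = 7.26 m

d ≈ 7.26 m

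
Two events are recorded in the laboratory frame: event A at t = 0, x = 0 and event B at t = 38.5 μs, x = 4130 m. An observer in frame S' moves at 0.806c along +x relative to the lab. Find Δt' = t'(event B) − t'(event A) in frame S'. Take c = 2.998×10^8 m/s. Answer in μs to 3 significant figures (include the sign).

γ = 1/√(1 − 0.806²) = 1.6894
Δt' = γ(Δt − vΔx/c²) = 1.6894 × (38.5 μs − 0.806×4130 m / (2.998×10^8 m/s))
= 1.6894 × (27.397 μs) = 46.3 μs

Δt' ≈ 46.3 μs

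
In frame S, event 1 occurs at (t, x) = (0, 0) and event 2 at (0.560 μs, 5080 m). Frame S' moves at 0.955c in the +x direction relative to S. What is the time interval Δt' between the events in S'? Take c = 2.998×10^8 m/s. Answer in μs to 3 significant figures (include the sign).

Δt' ≈ -52.7 μs

γ = 1/√(1 − 0.955²) = 3.3715
Δt' = γ(Δt − vΔx/c²) = 3.3715 × (0.560 μs − 0.955×5080 m / (2.998×10^8 m/s))
= 3.3715 × (-15.622 μs) = -52.7 μs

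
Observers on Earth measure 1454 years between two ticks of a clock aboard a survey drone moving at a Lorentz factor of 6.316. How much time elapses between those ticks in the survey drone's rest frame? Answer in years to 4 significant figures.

τ₀ ≈ 230.2 years

γ = 6.316 (given)
Proper time: τ₀ = Δt/γ = 1454/6.316 = 230.2 years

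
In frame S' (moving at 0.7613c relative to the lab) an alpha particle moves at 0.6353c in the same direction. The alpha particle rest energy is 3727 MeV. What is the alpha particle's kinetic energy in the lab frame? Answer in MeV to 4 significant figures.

u_lab = (0.6353 + 0.7613)/(1 + 0.6353×0.7613) = 0.9413247
γ = 1/√(1 − 0.9413247²) = 2.96294
K = (γ − 1)m₀c² = (2.96294 − 1) × 3727 = 1.96294 × 3727 = 7316 MeV

K ≈ 7316 MeV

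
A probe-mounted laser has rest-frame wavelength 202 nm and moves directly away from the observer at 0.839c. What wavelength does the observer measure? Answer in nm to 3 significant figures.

Relativistic Doppler: λ_obs = λ_src √((1+β)/(1−β))
= 202 × √(1.8390/0.16100) = 202 × 3.3797 = 683 nm

λ_obs ≈ 683 nm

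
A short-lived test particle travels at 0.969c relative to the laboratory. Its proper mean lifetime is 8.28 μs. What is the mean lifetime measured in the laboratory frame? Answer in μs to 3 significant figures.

γ = 1/√(1 − 0.969²) = 4.0476
Time dilation: Δt = γτ₀ = 4.0476 × 8.28 μs = 33.5 μs

Δt ≈ 33.5 μs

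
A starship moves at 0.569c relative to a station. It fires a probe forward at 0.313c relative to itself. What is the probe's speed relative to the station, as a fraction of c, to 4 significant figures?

Relativistic velocity addition: u = (u' + v)/(1 + u'v/c²)
= (0.313 + 0.569)/(1 + 0.313×0.569) = 0.8820/1.17810 = 0.7487

u ≈ 0.7487c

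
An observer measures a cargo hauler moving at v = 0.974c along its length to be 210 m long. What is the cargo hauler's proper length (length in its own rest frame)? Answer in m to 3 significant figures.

L₀ ≈ 927 m

γ = 1/√(1 − 0.974²) = 4.4141
L₀ = γL = 4.4141 × 210 = 927 m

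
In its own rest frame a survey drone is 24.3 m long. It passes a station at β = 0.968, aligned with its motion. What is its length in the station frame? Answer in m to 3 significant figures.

γ = 1/√(1 − 0.968²) = 3.9849
Length contraction: L = L₀/γ = 24.3/3.9849 = 6.10 m

L ≈ 6.10 m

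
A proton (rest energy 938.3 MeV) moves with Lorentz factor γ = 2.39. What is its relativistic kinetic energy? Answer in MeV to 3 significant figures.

γ = 2.39 (given)
K = (γ − 1)m₀c² = (2.39 − 1) × 938.3 MeV = 1.3900 × 938.3 MeV = 1300 MeV

K ≈ 1300 MeV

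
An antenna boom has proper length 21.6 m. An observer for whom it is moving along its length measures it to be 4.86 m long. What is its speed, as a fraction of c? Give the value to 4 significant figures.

β ≈ 0.9744

γ = L₀/L = 21.6/4.86 = 4.44444
β = √(1 − 1/γ²) = 0.9744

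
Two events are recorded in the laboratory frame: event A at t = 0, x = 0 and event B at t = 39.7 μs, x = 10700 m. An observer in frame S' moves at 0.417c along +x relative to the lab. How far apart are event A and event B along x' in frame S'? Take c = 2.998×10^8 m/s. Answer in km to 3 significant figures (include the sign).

Δx' ≈ 6.31 km

γ = 1/√(1 − 0.417²) = 1.1002
Δx' = γ(Δx − vΔt) = 1.1002 × (10700 m − 0.417×(2.998×10^8 m/s)×39.7×10^-6 s)
= 1.1002 × (5736.8 m) = 6.31 km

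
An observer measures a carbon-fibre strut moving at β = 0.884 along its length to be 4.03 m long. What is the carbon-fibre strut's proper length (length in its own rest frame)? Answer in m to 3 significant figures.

γ = 1/√(1 − 0.884²) = 2.1391
L₀ = γL = 2.1391 × 4.03 = 8.62 m

L₀ ≈ 8.62 m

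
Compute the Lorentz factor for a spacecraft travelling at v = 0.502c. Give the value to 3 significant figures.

γ = 1/√(1 − β²) = 1/√(1 − 0.502²) = 1/√(0.74800) = 1.16

γ ≈ 1.16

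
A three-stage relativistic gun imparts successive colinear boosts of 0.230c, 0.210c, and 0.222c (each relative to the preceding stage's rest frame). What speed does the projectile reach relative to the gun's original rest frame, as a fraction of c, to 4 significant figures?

Compose boost 2: (0.210 + 0.230)/(1 + 0.210×0.230) = 0.4400/1.04830 = 0.419727
Compose boost 3: (0.222 + 0.419727)/(1 + 0.222×0.419727) = 0.641727/1.09318 = 0.5870

u ≈ 0.5870c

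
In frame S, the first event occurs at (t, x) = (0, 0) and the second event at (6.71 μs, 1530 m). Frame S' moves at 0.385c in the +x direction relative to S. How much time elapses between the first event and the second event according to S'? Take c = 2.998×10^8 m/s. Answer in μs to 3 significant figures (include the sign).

Δt' ≈ 5.14 μs

γ = 1/√(1 − 0.385²) = 1.0835
Δt' = γ(Δt − vΔx/c²) = 1.0835 × (6.71 μs − 0.385×1530 m / (2.998×10^8 m/s))
= 1.0835 × (4.7452 μs) = 5.14 μs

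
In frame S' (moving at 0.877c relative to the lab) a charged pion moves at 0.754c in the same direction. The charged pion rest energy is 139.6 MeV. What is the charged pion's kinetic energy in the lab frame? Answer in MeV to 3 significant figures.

u_lab = (0.754 + 0.877)/(1 + 0.754×0.877) = 0.981786
γ = 1/√(1 − 0.981786²) = 5.2634
K = (γ − 1)m₀c² = (5.2634 − 1) × 139.6 = 4.2634 × 139.6 = 595 MeV

K ≈ 595 MeV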